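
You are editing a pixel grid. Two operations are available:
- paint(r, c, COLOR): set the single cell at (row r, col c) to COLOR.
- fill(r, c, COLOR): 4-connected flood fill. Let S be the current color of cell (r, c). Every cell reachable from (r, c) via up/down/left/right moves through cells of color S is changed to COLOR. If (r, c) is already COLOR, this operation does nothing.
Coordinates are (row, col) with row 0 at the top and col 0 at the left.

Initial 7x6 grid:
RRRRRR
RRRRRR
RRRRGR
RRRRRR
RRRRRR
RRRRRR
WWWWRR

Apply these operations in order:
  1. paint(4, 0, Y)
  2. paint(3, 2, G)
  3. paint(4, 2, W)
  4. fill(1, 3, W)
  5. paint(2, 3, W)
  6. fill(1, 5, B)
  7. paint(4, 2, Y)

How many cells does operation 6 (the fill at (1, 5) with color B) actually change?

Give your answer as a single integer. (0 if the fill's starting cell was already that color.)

Answer: 39

Derivation:
After op 1 paint(4,0,Y):
RRRRRR
RRRRRR
RRRRGR
RRRRRR
YRRRRR
RRRRRR
WWWWRR
After op 2 paint(3,2,G):
RRRRRR
RRRRRR
RRRRGR
RRGRRR
YRRRRR
RRRRRR
WWWWRR
After op 3 paint(4,2,W):
RRRRRR
RRRRRR
RRRRGR
RRGRRR
YRWRRR
RRRRRR
WWWWRR
After op 4 fill(1,3,W) [34 cells changed]:
WWWWWW
WWWWWW
WWWWGW
WWGWWW
YWWWWW
WWWWWW
WWWWWW
After op 5 paint(2,3,W):
WWWWWW
WWWWWW
WWWWGW
WWGWWW
YWWWWW
WWWWWW
WWWWWW
After op 6 fill(1,5,B) [39 cells changed]:
BBBBBB
BBBBBB
BBBBGB
BBGBBB
YBBBBB
BBBBBB
BBBBBB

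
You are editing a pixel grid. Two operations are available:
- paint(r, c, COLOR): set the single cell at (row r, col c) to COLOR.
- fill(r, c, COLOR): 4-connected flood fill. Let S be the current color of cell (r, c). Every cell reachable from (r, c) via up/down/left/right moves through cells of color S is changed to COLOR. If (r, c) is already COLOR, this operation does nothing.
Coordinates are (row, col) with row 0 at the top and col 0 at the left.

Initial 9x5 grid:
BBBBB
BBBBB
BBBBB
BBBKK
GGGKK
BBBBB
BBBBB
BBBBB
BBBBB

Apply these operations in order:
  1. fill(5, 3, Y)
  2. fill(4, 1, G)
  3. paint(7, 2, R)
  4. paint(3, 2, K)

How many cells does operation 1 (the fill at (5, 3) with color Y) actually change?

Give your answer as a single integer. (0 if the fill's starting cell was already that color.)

Answer: 20

Derivation:
After op 1 fill(5,3,Y) [20 cells changed]:
BBBBB
BBBBB
BBBBB
BBBKK
GGGKK
YYYYY
YYYYY
YYYYY
YYYYY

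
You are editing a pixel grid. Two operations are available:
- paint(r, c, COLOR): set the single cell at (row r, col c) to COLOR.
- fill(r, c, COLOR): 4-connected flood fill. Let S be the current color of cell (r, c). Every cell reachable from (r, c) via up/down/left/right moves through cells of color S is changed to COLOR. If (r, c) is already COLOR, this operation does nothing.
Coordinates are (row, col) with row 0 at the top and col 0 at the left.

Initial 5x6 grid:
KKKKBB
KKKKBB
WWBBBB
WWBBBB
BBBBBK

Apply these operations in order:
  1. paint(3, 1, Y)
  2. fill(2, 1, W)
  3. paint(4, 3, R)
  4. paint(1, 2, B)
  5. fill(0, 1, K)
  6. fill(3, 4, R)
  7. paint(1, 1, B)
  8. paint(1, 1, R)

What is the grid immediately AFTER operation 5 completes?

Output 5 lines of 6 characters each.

After op 1 paint(3,1,Y):
KKKKBB
KKKKBB
WWBBBB
WYBBBB
BBBBBK
After op 2 fill(2,1,W) [0 cells changed]:
KKKKBB
KKKKBB
WWBBBB
WYBBBB
BBBBBK
After op 3 paint(4,3,R):
KKKKBB
KKKKBB
WWBBBB
WYBBBB
BBBRBK
After op 4 paint(1,2,B):
KKKKBB
KKBKBB
WWBBBB
WYBBBB
BBBRBK
After op 5 fill(0,1,K) [0 cells changed]:
KKKKBB
KKBKBB
WWBBBB
WYBBBB
BBBRBK

Answer: KKKKBB
KKBKBB
WWBBBB
WYBBBB
BBBRBK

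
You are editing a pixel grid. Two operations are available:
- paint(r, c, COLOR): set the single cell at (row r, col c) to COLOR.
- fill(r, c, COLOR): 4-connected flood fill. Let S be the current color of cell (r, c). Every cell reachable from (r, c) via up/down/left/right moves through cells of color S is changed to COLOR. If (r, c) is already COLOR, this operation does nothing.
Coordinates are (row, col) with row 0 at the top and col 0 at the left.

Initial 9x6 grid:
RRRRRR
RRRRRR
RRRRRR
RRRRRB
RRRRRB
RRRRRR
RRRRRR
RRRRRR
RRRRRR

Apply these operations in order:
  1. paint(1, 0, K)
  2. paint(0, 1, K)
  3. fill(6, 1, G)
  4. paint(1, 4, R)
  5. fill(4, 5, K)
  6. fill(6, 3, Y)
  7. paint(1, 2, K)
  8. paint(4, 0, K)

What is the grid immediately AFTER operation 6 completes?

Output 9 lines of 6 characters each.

Answer: RKYYYY
KYYYRY
YYYYYY
YYYYYK
YYYYYK
YYYYYY
YYYYYY
YYYYYY
YYYYYY

Derivation:
After op 1 paint(1,0,K):
RRRRRR
KRRRRR
RRRRRR
RRRRRB
RRRRRB
RRRRRR
RRRRRR
RRRRRR
RRRRRR
After op 2 paint(0,1,K):
RKRRRR
KRRRRR
RRRRRR
RRRRRB
RRRRRB
RRRRRR
RRRRRR
RRRRRR
RRRRRR
After op 3 fill(6,1,G) [49 cells changed]:
RKGGGG
KGGGGG
GGGGGG
GGGGGB
GGGGGB
GGGGGG
GGGGGG
GGGGGG
GGGGGG
After op 4 paint(1,4,R):
RKGGGG
KGGGRG
GGGGGG
GGGGGB
GGGGGB
GGGGGG
GGGGGG
GGGGGG
GGGGGG
After op 5 fill(4,5,K) [2 cells changed]:
RKGGGG
KGGGRG
GGGGGG
GGGGGK
GGGGGK
GGGGGG
GGGGGG
GGGGGG
GGGGGG
After op 6 fill(6,3,Y) [48 cells changed]:
RKYYYY
KYYYRY
YYYYYY
YYYYYK
YYYYYK
YYYYYY
YYYYYY
YYYYYY
YYYYYY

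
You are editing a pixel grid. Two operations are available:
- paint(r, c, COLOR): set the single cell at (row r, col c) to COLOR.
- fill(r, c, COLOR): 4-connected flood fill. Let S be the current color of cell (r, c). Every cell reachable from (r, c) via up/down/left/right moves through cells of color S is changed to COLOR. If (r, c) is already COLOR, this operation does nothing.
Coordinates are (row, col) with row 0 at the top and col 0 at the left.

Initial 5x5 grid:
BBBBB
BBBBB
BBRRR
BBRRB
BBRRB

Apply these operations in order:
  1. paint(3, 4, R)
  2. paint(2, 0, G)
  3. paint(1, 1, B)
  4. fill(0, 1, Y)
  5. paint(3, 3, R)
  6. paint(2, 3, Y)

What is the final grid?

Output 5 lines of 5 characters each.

After op 1 paint(3,4,R):
BBBBB
BBBBB
BBRRR
BBRRR
BBRRB
After op 2 paint(2,0,G):
BBBBB
BBBBB
GBRRR
BBRRR
BBRRB
After op 3 paint(1,1,B):
BBBBB
BBBBB
GBRRR
BBRRR
BBRRB
After op 4 fill(0,1,Y) [15 cells changed]:
YYYYY
YYYYY
GYRRR
YYRRR
YYRRB
After op 5 paint(3,3,R):
YYYYY
YYYYY
GYRRR
YYRRR
YYRRB
After op 6 paint(2,3,Y):
YYYYY
YYYYY
GYRYR
YYRRR
YYRRB

Answer: YYYYY
YYYYY
GYRYR
YYRRR
YYRRB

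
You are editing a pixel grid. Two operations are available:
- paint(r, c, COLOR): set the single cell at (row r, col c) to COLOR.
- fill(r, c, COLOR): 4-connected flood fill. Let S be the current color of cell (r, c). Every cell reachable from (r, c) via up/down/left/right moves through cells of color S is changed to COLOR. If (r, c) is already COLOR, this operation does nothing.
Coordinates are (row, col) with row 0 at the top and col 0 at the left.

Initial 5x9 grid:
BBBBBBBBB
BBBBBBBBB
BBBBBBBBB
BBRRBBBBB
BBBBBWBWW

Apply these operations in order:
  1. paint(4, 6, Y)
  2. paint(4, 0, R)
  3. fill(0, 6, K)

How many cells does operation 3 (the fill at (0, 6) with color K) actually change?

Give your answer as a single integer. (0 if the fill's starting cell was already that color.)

After op 1 paint(4,6,Y):
BBBBBBBBB
BBBBBBBBB
BBBBBBBBB
BBRRBBBBB
BBBBBWYWW
After op 2 paint(4,0,R):
BBBBBBBBB
BBBBBBBBB
BBBBBBBBB
BBRRBBBBB
RBBBBWYWW
After op 3 fill(0,6,K) [38 cells changed]:
KKKKKKKKK
KKKKKKKKK
KKKKKKKKK
KKRRKKKKK
RKKKKWYWW

Answer: 38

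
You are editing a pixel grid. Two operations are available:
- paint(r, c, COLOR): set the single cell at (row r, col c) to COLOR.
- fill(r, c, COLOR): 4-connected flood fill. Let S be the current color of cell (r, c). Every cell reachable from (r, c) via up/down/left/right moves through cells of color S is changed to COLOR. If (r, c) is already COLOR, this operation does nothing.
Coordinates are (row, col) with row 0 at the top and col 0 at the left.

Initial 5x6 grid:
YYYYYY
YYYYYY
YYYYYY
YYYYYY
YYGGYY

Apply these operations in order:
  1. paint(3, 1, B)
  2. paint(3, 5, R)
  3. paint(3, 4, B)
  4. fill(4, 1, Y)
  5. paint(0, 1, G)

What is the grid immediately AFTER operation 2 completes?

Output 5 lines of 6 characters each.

Answer: YYYYYY
YYYYYY
YYYYYY
YBYYYR
YYGGYY

Derivation:
After op 1 paint(3,1,B):
YYYYYY
YYYYYY
YYYYYY
YBYYYY
YYGGYY
After op 2 paint(3,5,R):
YYYYYY
YYYYYY
YYYYYY
YBYYYR
YYGGYY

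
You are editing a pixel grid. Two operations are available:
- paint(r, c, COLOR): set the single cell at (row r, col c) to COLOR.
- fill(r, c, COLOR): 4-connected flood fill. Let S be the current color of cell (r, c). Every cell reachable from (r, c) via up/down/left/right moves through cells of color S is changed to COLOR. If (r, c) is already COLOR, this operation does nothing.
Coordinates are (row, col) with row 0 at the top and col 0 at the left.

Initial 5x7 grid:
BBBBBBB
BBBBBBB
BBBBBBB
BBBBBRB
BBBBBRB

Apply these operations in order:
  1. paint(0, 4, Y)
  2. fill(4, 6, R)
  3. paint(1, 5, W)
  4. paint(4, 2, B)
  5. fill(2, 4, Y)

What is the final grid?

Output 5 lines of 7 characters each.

Answer: YYYYYYY
YYYYYWY
YYYYYYY
YYYYYYY
YYBYYYY

Derivation:
After op 1 paint(0,4,Y):
BBBBYBB
BBBBBBB
BBBBBBB
BBBBBRB
BBBBBRB
After op 2 fill(4,6,R) [32 cells changed]:
RRRRYRR
RRRRRRR
RRRRRRR
RRRRRRR
RRRRRRR
After op 3 paint(1,5,W):
RRRRYRR
RRRRRWR
RRRRRRR
RRRRRRR
RRRRRRR
After op 4 paint(4,2,B):
RRRRYRR
RRRRRWR
RRRRRRR
RRRRRRR
RRBRRRR
After op 5 fill(2,4,Y) [32 cells changed]:
YYYYYYY
YYYYYWY
YYYYYYY
YYYYYYY
YYBYYYY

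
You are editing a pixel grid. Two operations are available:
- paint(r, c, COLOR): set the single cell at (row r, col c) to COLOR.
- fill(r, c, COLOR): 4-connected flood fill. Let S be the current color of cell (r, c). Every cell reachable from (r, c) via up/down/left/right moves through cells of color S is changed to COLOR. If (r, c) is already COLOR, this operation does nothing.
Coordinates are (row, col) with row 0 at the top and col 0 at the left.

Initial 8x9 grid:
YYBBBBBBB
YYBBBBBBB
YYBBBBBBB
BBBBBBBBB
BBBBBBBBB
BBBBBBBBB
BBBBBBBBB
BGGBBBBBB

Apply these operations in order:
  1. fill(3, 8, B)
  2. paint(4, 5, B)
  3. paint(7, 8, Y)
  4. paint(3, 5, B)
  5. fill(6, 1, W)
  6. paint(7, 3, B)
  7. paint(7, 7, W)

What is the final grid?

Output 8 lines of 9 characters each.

After op 1 fill(3,8,B) [0 cells changed]:
YYBBBBBBB
YYBBBBBBB
YYBBBBBBB
BBBBBBBBB
BBBBBBBBB
BBBBBBBBB
BBBBBBBBB
BGGBBBBBB
After op 2 paint(4,5,B):
YYBBBBBBB
YYBBBBBBB
YYBBBBBBB
BBBBBBBBB
BBBBBBBBB
BBBBBBBBB
BBBBBBBBB
BGGBBBBBB
After op 3 paint(7,8,Y):
YYBBBBBBB
YYBBBBBBB
YYBBBBBBB
BBBBBBBBB
BBBBBBBBB
BBBBBBBBB
BBBBBBBBB
BGGBBBBBY
After op 4 paint(3,5,B):
YYBBBBBBB
YYBBBBBBB
YYBBBBBBB
BBBBBBBBB
BBBBBBBBB
BBBBBBBBB
BBBBBBBBB
BGGBBBBBY
After op 5 fill(6,1,W) [63 cells changed]:
YYWWWWWWW
YYWWWWWWW
YYWWWWWWW
WWWWWWWWW
WWWWWWWWW
WWWWWWWWW
WWWWWWWWW
WGGWWWWWY
After op 6 paint(7,3,B):
YYWWWWWWW
YYWWWWWWW
YYWWWWWWW
WWWWWWWWW
WWWWWWWWW
WWWWWWWWW
WWWWWWWWW
WGGBWWWWY
After op 7 paint(7,7,W):
YYWWWWWWW
YYWWWWWWW
YYWWWWWWW
WWWWWWWWW
WWWWWWWWW
WWWWWWWWW
WWWWWWWWW
WGGBWWWWY

Answer: YYWWWWWWW
YYWWWWWWW
YYWWWWWWW
WWWWWWWWW
WWWWWWWWW
WWWWWWWWW
WWWWWWWWW
WGGBWWWWY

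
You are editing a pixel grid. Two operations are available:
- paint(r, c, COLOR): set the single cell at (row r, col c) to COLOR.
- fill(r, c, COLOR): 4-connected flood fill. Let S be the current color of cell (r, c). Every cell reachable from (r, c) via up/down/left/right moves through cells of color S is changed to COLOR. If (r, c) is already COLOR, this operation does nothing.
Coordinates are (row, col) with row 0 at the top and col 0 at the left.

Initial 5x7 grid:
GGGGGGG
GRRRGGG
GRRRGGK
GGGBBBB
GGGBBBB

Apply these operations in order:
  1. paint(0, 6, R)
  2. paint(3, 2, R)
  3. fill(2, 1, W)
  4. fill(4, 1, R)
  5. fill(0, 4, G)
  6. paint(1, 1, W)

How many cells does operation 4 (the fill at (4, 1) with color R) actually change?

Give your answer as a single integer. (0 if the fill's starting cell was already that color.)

After op 1 paint(0,6,R):
GGGGGGR
GRRRGGG
GRRRGGK
GGGBBBB
GGGBBBB
After op 2 paint(3,2,R):
GGGGGGR
GRRRGGG
GRRRGGK
GGRBBBB
GGGBBBB
After op 3 fill(2,1,W) [7 cells changed]:
GGGGGGR
GWWWGGG
GWWWGGK
GGWBBBB
GGGBBBB
After op 4 fill(4,1,R) [18 cells changed]:
RRRRRRR
RWWWRRR
RWWWRRK
RRWBBBB
RRRBBBB

Answer: 18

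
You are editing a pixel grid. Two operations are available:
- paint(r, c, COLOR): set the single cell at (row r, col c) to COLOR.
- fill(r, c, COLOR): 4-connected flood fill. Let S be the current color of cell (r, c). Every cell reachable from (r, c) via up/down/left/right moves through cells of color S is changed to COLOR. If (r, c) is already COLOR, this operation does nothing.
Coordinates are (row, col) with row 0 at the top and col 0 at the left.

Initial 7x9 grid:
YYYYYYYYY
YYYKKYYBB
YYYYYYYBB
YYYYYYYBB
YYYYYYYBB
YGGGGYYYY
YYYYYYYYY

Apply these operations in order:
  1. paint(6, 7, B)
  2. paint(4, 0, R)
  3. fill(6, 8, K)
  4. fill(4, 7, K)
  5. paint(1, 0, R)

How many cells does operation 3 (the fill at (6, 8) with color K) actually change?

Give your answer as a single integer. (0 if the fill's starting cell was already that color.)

After op 1 paint(6,7,B):
YYYYYYYYY
YYYKKYYBB
YYYYYYYBB
YYYYYYYBB
YYYYYYYBB
YGGGGYYYY
YYYYYYYBY
After op 2 paint(4,0,R):
YYYYYYYYY
YYYKKYYBB
YYYYYYYBB
YYYYYYYBB
RYYYYYYBB
YGGGGYYYY
YYYYYYYBY
After op 3 fill(6,8,K) [47 cells changed]:
KKKKKKKKK
KKKKKKKBB
KKKKKKKBB
KKKKKKKBB
RKKKKKKBB
KGGGGKKKK
KKKKKKKBK

Answer: 47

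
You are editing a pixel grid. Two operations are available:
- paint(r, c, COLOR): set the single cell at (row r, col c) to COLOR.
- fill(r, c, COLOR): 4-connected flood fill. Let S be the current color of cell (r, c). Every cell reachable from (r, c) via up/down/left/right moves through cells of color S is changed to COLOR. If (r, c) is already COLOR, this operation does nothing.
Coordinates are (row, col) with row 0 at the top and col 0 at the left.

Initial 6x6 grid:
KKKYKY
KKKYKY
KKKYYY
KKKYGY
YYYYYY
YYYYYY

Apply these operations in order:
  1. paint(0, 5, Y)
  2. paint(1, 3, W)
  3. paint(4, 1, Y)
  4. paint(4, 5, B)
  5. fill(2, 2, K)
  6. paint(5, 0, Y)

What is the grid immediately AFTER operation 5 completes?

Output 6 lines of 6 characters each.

Answer: KKKYKY
KKKWKY
KKKYYY
KKKYGY
YYYYYB
YYYYYY

Derivation:
After op 1 paint(0,5,Y):
KKKYKY
KKKYKY
KKKYYY
KKKYGY
YYYYYY
YYYYYY
After op 2 paint(1,3,W):
KKKYKY
KKKWKY
KKKYYY
KKKYGY
YYYYYY
YYYYYY
After op 3 paint(4,1,Y):
KKKYKY
KKKWKY
KKKYYY
KKKYGY
YYYYYY
YYYYYY
After op 4 paint(4,5,B):
KKKYKY
KKKWKY
KKKYYY
KKKYGY
YYYYYB
YYYYYY
After op 5 fill(2,2,K) [0 cells changed]:
KKKYKY
KKKWKY
KKKYYY
KKKYGY
YYYYYB
YYYYYY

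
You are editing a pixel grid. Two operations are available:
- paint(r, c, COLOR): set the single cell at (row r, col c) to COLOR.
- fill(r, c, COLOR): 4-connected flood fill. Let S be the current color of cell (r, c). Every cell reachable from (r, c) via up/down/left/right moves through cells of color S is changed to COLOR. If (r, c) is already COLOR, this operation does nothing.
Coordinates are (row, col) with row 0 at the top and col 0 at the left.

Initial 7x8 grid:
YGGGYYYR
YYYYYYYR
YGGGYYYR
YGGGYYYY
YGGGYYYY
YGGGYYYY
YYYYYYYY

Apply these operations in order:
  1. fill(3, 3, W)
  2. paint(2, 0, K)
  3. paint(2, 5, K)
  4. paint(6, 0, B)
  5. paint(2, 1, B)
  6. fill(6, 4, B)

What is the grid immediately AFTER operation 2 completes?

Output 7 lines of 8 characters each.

Answer: YGGGYYYR
YYYYYYYR
KWWWYYYR
YWWWYYYY
YWWWYYYY
YWWWYYYY
YYYYYYYY

Derivation:
After op 1 fill(3,3,W) [12 cells changed]:
YGGGYYYR
YYYYYYYR
YWWWYYYR
YWWWYYYY
YWWWYYYY
YWWWYYYY
YYYYYYYY
After op 2 paint(2,0,K):
YGGGYYYR
YYYYYYYR
KWWWYYYR
YWWWYYYY
YWWWYYYY
YWWWYYYY
YYYYYYYY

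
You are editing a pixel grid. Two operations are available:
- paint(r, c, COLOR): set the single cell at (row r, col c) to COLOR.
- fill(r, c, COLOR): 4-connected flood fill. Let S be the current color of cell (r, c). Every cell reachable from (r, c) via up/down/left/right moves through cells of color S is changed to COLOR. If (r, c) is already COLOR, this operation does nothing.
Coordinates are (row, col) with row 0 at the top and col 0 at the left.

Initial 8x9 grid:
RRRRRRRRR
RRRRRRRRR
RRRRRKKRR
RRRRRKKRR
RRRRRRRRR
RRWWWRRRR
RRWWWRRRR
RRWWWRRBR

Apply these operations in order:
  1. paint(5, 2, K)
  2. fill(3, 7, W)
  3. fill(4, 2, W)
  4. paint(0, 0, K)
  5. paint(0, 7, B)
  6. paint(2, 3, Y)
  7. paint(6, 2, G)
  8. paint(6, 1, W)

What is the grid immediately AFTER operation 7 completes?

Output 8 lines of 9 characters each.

Answer: KWWWWWWBW
WWWWWWWWW
WWWYWKKWW
WWWWWKKWW
WWWWWWWWW
WWKWWWWWW
WWGWWWWWW
WWWWWWWBW

Derivation:
After op 1 paint(5,2,K):
RRRRRRRRR
RRRRRRRRR
RRRRRKKRR
RRRRRKKRR
RRRRRRRRR
RRKWWRRRR
RRWWWRRRR
RRWWWRRBR
After op 2 fill(3,7,W) [58 cells changed]:
WWWWWWWWW
WWWWWWWWW
WWWWWKKWW
WWWWWKKWW
WWWWWWWWW
WWKWWWWWW
WWWWWWWWW
WWWWWWWBW
After op 3 fill(4,2,W) [0 cells changed]:
WWWWWWWWW
WWWWWWWWW
WWWWWKKWW
WWWWWKKWW
WWWWWWWWW
WWKWWWWWW
WWWWWWWWW
WWWWWWWBW
After op 4 paint(0,0,K):
KWWWWWWWW
WWWWWWWWW
WWWWWKKWW
WWWWWKKWW
WWWWWWWWW
WWKWWWWWW
WWWWWWWWW
WWWWWWWBW
After op 5 paint(0,7,B):
KWWWWWWBW
WWWWWWWWW
WWWWWKKWW
WWWWWKKWW
WWWWWWWWW
WWKWWWWWW
WWWWWWWWW
WWWWWWWBW
After op 6 paint(2,3,Y):
KWWWWWWBW
WWWWWWWWW
WWWYWKKWW
WWWWWKKWW
WWWWWWWWW
WWKWWWWWW
WWWWWWWWW
WWWWWWWBW
After op 7 paint(6,2,G):
KWWWWWWBW
WWWWWWWWW
WWWYWKKWW
WWWWWKKWW
WWWWWWWWW
WWKWWWWWW
WWGWWWWWW
WWWWWWWBW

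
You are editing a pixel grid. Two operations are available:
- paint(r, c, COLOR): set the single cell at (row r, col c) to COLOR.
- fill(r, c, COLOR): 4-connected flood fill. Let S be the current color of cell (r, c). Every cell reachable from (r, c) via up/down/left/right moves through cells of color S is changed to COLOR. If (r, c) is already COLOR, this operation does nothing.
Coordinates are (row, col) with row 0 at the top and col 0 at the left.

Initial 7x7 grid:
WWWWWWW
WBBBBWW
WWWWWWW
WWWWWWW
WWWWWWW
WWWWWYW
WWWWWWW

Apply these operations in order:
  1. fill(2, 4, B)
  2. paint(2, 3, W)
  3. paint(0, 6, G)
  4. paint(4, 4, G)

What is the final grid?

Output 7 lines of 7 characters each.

After op 1 fill(2,4,B) [44 cells changed]:
BBBBBBB
BBBBBBB
BBBBBBB
BBBBBBB
BBBBBBB
BBBBBYB
BBBBBBB
After op 2 paint(2,3,W):
BBBBBBB
BBBBBBB
BBBWBBB
BBBBBBB
BBBBBBB
BBBBBYB
BBBBBBB
After op 3 paint(0,6,G):
BBBBBBG
BBBBBBB
BBBWBBB
BBBBBBB
BBBBBBB
BBBBBYB
BBBBBBB
After op 4 paint(4,4,G):
BBBBBBG
BBBBBBB
BBBWBBB
BBBBBBB
BBBBGBB
BBBBBYB
BBBBBBB

Answer: BBBBBBG
BBBBBBB
BBBWBBB
BBBBBBB
BBBBGBB
BBBBBYB
BBBBBBB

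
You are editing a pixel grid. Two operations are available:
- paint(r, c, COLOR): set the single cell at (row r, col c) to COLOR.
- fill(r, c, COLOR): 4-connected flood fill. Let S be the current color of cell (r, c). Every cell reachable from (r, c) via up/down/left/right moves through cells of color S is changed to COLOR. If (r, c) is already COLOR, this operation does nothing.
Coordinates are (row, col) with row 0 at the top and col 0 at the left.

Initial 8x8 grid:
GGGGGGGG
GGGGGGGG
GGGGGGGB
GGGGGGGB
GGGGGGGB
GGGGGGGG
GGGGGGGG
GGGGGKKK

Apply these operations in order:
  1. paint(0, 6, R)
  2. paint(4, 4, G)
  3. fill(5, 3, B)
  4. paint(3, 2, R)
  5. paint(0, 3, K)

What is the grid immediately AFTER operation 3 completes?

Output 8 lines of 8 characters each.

After op 1 paint(0,6,R):
GGGGGGRG
GGGGGGGG
GGGGGGGB
GGGGGGGB
GGGGGGGB
GGGGGGGG
GGGGGGGG
GGGGGKKK
After op 2 paint(4,4,G):
GGGGGGRG
GGGGGGGG
GGGGGGGB
GGGGGGGB
GGGGGGGB
GGGGGGGG
GGGGGGGG
GGGGGKKK
After op 3 fill(5,3,B) [57 cells changed]:
BBBBBBRB
BBBBBBBB
BBBBBBBB
BBBBBBBB
BBBBBBBB
BBBBBBBB
BBBBBBBB
BBBBBKKK

Answer: BBBBBBRB
BBBBBBBB
BBBBBBBB
BBBBBBBB
BBBBBBBB
BBBBBBBB
BBBBBBBB
BBBBBKKK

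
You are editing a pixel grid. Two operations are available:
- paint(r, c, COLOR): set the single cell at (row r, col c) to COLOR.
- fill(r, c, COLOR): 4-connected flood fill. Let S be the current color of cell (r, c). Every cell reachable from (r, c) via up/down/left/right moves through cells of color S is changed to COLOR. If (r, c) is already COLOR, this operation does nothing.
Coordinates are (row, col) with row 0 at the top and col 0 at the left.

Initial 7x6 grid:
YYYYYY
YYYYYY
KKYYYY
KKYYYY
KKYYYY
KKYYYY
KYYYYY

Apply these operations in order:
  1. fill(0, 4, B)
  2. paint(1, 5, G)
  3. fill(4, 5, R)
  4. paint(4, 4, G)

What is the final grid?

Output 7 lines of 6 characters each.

After op 1 fill(0,4,B) [33 cells changed]:
BBBBBB
BBBBBB
KKBBBB
KKBBBB
KKBBBB
KKBBBB
KBBBBB
After op 2 paint(1,5,G):
BBBBBB
BBBBBG
KKBBBB
KKBBBB
KKBBBB
KKBBBB
KBBBBB
After op 3 fill(4,5,R) [32 cells changed]:
RRRRRR
RRRRRG
KKRRRR
KKRRRR
KKRRRR
KKRRRR
KRRRRR
After op 4 paint(4,4,G):
RRRRRR
RRRRRG
KKRRRR
KKRRRR
KKRRGR
KKRRRR
KRRRRR

Answer: RRRRRR
RRRRRG
KKRRRR
KKRRRR
KKRRGR
KKRRRR
KRRRRR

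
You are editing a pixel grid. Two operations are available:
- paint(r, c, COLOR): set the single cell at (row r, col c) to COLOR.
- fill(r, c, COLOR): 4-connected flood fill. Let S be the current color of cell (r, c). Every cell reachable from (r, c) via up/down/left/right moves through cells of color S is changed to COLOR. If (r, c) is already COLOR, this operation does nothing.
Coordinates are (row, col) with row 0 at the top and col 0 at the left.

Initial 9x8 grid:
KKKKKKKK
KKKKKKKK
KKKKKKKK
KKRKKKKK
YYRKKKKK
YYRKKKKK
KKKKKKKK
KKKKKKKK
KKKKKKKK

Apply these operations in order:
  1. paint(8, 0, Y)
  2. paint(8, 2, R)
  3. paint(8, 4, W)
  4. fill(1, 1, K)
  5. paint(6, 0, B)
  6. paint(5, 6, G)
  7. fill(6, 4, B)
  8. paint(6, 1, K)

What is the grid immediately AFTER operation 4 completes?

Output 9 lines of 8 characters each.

Answer: KKKKKKKK
KKKKKKKK
KKKKKKKK
KKRKKKKK
YYRKKKKK
YYRKKKKK
KKKKKKKK
KKKKKKKK
YKRKWKKK

Derivation:
After op 1 paint(8,0,Y):
KKKKKKKK
KKKKKKKK
KKKKKKKK
KKRKKKKK
YYRKKKKK
YYRKKKKK
KKKKKKKK
KKKKKKKK
YKKKKKKK
After op 2 paint(8,2,R):
KKKKKKKK
KKKKKKKK
KKKKKKKK
KKRKKKKK
YYRKKKKK
YYRKKKKK
KKKKKKKK
KKKKKKKK
YKRKKKKK
After op 3 paint(8,4,W):
KKKKKKKK
KKKKKKKK
KKKKKKKK
KKRKKKKK
YYRKKKKK
YYRKKKKK
KKKKKKKK
KKKKKKKK
YKRKWKKK
After op 4 fill(1,1,K) [0 cells changed]:
KKKKKKKK
KKKKKKKK
KKKKKKKK
KKRKKKKK
YYRKKKKK
YYRKKKKK
KKKKKKKK
KKKKKKKK
YKRKWKKK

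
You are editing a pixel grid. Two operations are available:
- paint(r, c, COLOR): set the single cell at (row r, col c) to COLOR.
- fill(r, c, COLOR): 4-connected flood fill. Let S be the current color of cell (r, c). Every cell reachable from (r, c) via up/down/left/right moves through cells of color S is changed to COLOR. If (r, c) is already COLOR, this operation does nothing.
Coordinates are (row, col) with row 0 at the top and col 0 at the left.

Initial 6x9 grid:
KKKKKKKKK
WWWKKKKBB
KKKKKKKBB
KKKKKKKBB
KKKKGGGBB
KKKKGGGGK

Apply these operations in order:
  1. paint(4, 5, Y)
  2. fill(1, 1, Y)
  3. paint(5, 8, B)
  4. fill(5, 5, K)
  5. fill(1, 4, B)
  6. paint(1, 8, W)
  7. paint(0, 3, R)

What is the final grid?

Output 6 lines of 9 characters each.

Answer: BBBRBBBBB
YYYBBBBBW
BBBBBBBBB
BBBBBBBBB
BBBBBYBBB
BBBBBBBBB

Derivation:
After op 1 paint(4,5,Y):
KKKKKKKKK
WWWKKKKBB
KKKKKKKBB
KKKKKKKBB
KKKKGYGBB
KKKKGGGGK
After op 2 fill(1,1,Y) [3 cells changed]:
KKKKKKKKK
YYYKKKKBB
KKKKKKKBB
KKKKKKKBB
KKKKGYGBB
KKKKGGGGK
After op 3 paint(5,8,B):
KKKKKKKKK
YYYKKKKBB
KKKKKKKBB
KKKKKKKBB
KKKKGYGBB
KKKKGGGGB
After op 4 fill(5,5,K) [6 cells changed]:
KKKKKKKKK
YYYKKKKBB
KKKKKKKBB
KKKKKKKBB
KKKKKYKBB
KKKKKKKKB
After op 5 fill(1,4,B) [41 cells changed]:
BBBBBBBBB
YYYBBBBBB
BBBBBBBBB
BBBBBBBBB
BBBBBYBBB
BBBBBBBBB
After op 6 paint(1,8,W):
BBBBBBBBB
YYYBBBBBW
BBBBBBBBB
BBBBBBBBB
BBBBBYBBB
BBBBBBBBB
After op 7 paint(0,3,R):
BBBRBBBBB
YYYBBBBBW
BBBBBBBBB
BBBBBBBBB
BBBBBYBBB
BBBBBBBBB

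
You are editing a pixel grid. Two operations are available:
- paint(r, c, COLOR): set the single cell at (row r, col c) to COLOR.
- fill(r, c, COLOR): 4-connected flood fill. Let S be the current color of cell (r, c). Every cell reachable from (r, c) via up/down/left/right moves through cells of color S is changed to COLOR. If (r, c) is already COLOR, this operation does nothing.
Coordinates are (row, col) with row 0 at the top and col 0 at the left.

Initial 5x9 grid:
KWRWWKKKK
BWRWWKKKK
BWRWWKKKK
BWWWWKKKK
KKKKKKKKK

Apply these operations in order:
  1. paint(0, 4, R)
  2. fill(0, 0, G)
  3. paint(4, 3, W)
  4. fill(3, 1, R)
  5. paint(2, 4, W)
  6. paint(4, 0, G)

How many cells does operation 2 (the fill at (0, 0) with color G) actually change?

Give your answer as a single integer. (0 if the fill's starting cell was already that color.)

Answer: 1

Derivation:
After op 1 paint(0,4,R):
KWRWRKKKK
BWRWWKKKK
BWRWWKKKK
BWWWWKKKK
KKKKKKKKK
After op 2 fill(0,0,G) [1 cells changed]:
GWRWRKKKK
BWRWWKKKK
BWRWWKKKK
BWWWWKKKK
KKKKKKKKK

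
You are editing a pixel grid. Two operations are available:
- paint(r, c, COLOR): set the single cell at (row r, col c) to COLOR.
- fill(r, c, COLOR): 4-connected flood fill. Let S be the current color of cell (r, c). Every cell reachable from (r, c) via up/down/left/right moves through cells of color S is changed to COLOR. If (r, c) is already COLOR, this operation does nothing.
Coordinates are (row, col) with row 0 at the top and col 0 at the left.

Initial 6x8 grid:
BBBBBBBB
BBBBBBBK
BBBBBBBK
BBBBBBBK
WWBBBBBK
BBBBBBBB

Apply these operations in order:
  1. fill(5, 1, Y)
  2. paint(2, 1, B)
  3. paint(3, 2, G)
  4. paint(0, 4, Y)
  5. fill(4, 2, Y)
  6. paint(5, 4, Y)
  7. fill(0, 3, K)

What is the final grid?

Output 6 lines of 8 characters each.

After op 1 fill(5,1,Y) [42 cells changed]:
YYYYYYYY
YYYYYYYK
YYYYYYYK
YYYYYYYK
WWYYYYYK
YYYYYYYY
After op 2 paint(2,1,B):
YYYYYYYY
YYYYYYYK
YBYYYYYK
YYYYYYYK
WWYYYYYK
YYYYYYYY
After op 3 paint(3,2,G):
YYYYYYYY
YYYYYYYK
YBYYYYYK
YYGYYYYK
WWYYYYYK
YYYYYYYY
After op 4 paint(0,4,Y):
YYYYYYYY
YYYYYYYK
YBYYYYYK
YYGYYYYK
WWYYYYYK
YYYYYYYY
After op 5 fill(4,2,Y) [0 cells changed]:
YYYYYYYY
YYYYYYYK
YBYYYYYK
YYGYYYYK
WWYYYYYK
YYYYYYYY
After op 6 paint(5,4,Y):
YYYYYYYY
YYYYYYYK
YBYYYYYK
YYGYYYYK
WWYYYYYK
YYYYYYYY
After op 7 fill(0,3,K) [40 cells changed]:
KKKKKKKK
KKKKKKKK
KBKKKKKK
KKGKKKKK
WWKKKKKK
KKKKKKKK

Answer: KKKKKKKK
KKKKKKKK
KBKKKKKK
KKGKKKKK
WWKKKKKK
KKKKKKKK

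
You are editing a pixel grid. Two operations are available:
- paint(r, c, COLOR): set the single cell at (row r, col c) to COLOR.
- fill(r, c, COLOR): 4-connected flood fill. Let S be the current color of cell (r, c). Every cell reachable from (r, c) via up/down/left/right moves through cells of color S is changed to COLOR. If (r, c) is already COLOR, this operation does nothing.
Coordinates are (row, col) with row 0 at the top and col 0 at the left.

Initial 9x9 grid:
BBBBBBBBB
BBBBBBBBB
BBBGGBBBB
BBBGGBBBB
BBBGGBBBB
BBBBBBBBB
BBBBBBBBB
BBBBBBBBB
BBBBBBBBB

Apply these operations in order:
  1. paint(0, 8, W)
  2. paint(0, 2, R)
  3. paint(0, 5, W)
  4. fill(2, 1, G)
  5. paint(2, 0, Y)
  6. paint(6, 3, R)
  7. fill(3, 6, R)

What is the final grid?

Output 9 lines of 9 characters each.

After op 1 paint(0,8,W):
BBBBBBBBW
BBBBBBBBB
BBBGGBBBB
BBBGGBBBB
BBBGGBBBB
BBBBBBBBB
BBBBBBBBB
BBBBBBBBB
BBBBBBBBB
After op 2 paint(0,2,R):
BBRBBBBBW
BBBBBBBBB
BBBGGBBBB
BBBGGBBBB
BBBGGBBBB
BBBBBBBBB
BBBBBBBBB
BBBBBBBBB
BBBBBBBBB
After op 3 paint(0,5,W):
BBRBBWBBW
BBBBBBBBB
BBBGGBBBB
BBBGGBBBB
BBBGGBBBB
BBBBBBBBB
BBBBBBBBB
BBBBBBBBB
BBBBBBBBB
After op 4 fill(2,1,G) [72 cells changed]:
GGRGGWGGW
GGGGGGGGG
GGGGGGGGG
GGGGGGGGG
GGGGGGGGG
GGGGGGGGG
GGGGGGGGG
GGGGGGGGG
GGGGGGGGG
After op 5 paint(2,0,Y):
GGRGGWGGW
GGGGGGGGG
YGGGGGGGG
GGGGGGGGG
GGGGGGGGG
GGGGGGGGG
GGGGGGGGG
GGGGGGGGG
GGGGGGGGG
After op 6 paint(6,3,R):
GGRGGWGGW
GGGGGGGGG
YGGGGGGGG
GGGGGGGGG
GGGGGGGGG
GGGGGGGGG
GGGRGGGGG
GGGGGGGGG
GGGGGGGGG
After op 7 fill(3,6,R) [76 cells changed]:
RRRRRWRRW
RRRRRRRRR
YRRRRRRRR
RRRRRRRRR
RRRRRRRRR
RRRRRRRRR
RRRRRRRRR
RRRRRRRRR
RRRRRRRRR

Answer: RRRRRWRRW
RRRRRRRRR
YRRRRRRRR
RRRRRRRRR
RRRRRRRRR
RRRRRRRRR
RRRRRRRRR
RRRRRRRRR
RRRRRRRRR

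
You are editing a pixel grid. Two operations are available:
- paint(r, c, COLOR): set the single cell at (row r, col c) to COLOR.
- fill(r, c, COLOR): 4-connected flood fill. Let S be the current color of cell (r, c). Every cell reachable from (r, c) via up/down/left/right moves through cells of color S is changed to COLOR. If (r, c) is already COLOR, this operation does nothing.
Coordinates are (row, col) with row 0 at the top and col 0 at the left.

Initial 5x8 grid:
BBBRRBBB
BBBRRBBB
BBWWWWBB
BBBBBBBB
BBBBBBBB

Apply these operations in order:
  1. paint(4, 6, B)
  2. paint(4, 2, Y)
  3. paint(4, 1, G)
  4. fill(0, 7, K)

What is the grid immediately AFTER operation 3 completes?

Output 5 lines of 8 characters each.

After op 1 paint(4,6,B):
BBBRRBBB
BBBRRBBB
BBWWWWBB
BBBBBBBB
BBBBBBBB
After op 2 paint(4,2,Y):
BBBRRBBB
BBBRRBBB
BBWWWWBB
BBBBBBBB
BBYBBBBB
After op 3 paint(4,1,G):
BBBRRBBB
BBBRRBBB
BBWWWWBB
BBBBBBBB
BGYBBBBB

Answer: BBBRRBBB
BBBRRBBB
BBWWWWBB
BBBBBBBB
BGYBBBBB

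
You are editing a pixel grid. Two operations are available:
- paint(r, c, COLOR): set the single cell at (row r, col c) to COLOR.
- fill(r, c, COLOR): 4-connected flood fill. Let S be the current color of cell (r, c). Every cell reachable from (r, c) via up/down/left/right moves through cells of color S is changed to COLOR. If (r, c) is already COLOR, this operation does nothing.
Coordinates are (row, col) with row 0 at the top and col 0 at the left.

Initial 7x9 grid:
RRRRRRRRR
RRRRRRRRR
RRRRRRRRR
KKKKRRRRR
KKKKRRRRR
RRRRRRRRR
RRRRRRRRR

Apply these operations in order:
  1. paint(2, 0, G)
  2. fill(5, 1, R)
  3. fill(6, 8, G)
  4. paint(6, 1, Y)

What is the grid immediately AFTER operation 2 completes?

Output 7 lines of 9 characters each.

After op 1 paint(2,0,G):
RRRRRRRRR
RRRRRRRRR
GRRRRRRRR
KKKKRRRRR
KKKKRRRRR
RRRRRRRRR
RRRRRRRRR
After op 2 fill(5,1,R) [0 cells changed]:
RRRRRRRRR
RRRRRRRRR
GRRRRRRRR
KKKKRRRRR
KKKKRRRRR
RRRRRRRRR
RRRRRRRRR

Answer: RRRRRRRRR
RRRRRRRRR
GRRRRRRRR
KKKKRRRRR
KKKKRRRRR
RRRRRRRRR
RRRRRRRRR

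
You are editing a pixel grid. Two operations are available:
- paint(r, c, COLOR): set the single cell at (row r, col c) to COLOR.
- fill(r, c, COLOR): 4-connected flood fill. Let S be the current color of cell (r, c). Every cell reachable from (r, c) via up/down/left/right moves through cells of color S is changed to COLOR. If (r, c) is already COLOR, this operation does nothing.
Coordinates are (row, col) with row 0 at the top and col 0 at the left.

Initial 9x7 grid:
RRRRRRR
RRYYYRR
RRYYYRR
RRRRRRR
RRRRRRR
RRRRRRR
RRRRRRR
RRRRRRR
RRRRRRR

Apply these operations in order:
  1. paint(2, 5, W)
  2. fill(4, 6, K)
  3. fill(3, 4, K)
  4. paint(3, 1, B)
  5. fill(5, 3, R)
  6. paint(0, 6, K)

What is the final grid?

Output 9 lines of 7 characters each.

Answer: RRRRRRK
RRYYYRR
RRYYYWR
RBRRRRR
RRRRRRR
RRRRRRR
RRRRRRR
RRRRRRR
RRRRRRR

Derivation:
After op 1 paint(2,5,W):
RRRRRRR
RRYYYRR
RRYYYWR
RRRRRRR
RRRRRRR
RRRRRRR
RRRRRRR
RRRRRRR
RRRRRRR
After op 2 fill(4,6,K) [56 cells changed]:
KKKKKKK
KKYYYKK
KKYYYWK
KKKKKKK
KKKKKKK
KKKKKKK
KKKKKKK
KKKKKKK
KKKKKKK
After op 3 fill(3,4,K) [0 cells changed]:
KKKKKKK
KKYYYKK
KKYYYWK
KKKKKKK
KKKKKKK
KKKKKKK
KKKKKKK
KKKKKKK
KKKKKKK
After op 4 paint(3,1,B):
KKKKKKK
KKYYYKK
KKYYYWK
KBKKKKK
KKKKKKK
KKKKKKK
KKKKKKK
KKKKKKK
KKKKKKK
After op 5 fill(5,3,R) [55 cells changed]:
RRRRRRR
RRYYYRR
RRYYYWR
RBRRRRR
RRRRRRR
RRRRRRR
RRRRRRR
RRRRRRR
RRRRRRR
After op 6 paint(0,6,K):
RRRRRRK
RRYYYRR
RRYYYWR
RBRRRRR
RRRRRRR
RRRRRRR
RRRRRRR
RRRRRRR
RRRRRRR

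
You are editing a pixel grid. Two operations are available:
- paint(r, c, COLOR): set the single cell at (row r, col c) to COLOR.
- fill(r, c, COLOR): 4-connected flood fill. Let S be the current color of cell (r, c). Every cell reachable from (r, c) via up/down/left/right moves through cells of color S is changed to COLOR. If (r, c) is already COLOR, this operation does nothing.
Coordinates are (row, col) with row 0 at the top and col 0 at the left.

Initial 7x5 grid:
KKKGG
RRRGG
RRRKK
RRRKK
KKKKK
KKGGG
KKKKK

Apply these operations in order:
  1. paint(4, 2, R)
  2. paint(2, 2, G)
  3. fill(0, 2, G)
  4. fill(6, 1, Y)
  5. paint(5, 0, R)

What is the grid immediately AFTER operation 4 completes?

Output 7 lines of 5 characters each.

Answer: GGGGG
RRRGG
RRGKK
RRRKK
YYRKK
YYGGG
YYYYY

Derivation:
After op 1 paint(4,2,R):
KKKGG
RRRGG
RRRKK
RRRKK
KKRKK
KKGGG
KKKKK
After op 2 paint(2,2,G):
KKKGG
RRRGG
RRGKK
RRRKK
KKRKK
KKGGG
KKKKK
After op 3 fill(0,2,G) [3 cells changed]:
GGGGG
RRRGG
RRGKK
RRRKK
KKRKK
KKGGG
KKKKK
After op 4 fill(6,1,Y) [9 cells changed]:
GGGGG
RRRGG
RRGKK
RRRKK
YYRKK
YYGGG
YYYYY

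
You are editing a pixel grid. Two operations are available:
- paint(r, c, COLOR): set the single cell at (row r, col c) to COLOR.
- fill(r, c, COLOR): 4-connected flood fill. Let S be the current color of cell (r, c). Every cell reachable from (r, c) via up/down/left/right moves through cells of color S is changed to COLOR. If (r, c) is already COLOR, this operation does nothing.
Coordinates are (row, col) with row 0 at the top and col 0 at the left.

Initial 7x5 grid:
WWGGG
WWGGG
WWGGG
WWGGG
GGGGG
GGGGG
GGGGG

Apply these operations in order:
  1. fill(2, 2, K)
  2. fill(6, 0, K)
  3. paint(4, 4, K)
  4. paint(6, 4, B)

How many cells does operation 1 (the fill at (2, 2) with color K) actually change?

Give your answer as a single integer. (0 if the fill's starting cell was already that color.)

After op 1 fill(2,2,K) [27 cells changed]:
WWKKK
WWKKK
WWKKK
WWKKK
KKKKK
KKKKK
KKKKK

Answer: 27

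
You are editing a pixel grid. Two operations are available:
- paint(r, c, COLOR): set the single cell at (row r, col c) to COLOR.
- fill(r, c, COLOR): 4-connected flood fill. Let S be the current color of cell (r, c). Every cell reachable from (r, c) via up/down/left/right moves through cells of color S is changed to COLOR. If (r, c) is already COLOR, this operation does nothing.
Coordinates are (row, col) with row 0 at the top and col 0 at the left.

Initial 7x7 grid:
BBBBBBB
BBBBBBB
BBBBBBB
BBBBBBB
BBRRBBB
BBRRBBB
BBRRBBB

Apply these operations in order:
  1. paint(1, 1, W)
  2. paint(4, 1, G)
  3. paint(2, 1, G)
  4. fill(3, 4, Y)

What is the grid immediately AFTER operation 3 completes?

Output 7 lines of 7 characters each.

After op 1 paint(1,1,W):
BBBBBBB
BWBBBBB
BBBBBBB
BBBBBBB
BBRRBBB
BBRRBBB
BBRRBBB
After op 2 paint(4,1,G):
BBBBBBB
BWBBBBB
BBBBBBB
BBBBBBB
BGRRBBB
BBRRBBB
BBRRBBB
After op 3 paint(2,1,G):
BBBBBBB
BWBBBBB
BGBBBBB
BBBBBBB
BGRRBBB
BBRRBBB
BBRRBBB

Answer: BBBBBBB
BWBBBBB
BGBBBBB
BBBBBBB
BGRRBBB
BBRRBBB
BBRRBBB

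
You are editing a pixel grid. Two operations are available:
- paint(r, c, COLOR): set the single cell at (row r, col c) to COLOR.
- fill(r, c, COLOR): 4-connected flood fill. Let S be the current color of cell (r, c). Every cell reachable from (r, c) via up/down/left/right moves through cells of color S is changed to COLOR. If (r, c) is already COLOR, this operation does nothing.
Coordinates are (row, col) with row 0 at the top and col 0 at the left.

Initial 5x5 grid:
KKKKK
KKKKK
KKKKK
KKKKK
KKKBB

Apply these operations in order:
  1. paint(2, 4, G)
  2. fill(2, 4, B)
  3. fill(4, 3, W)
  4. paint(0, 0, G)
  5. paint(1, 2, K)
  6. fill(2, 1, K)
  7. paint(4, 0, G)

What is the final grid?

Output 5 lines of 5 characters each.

After op 1 paint(2,4,G):
KKKKK
KKKKK
KKKKG
KKKKK
KKKBB
After op 2 fill(2,4,B) [1 cells changed]:
KKKKK
KKKKK
KKKKB
KKKKK
KKKBB
After op 3 fill(4,3,W) [2 cells changed]:
KKKKK
KKKKK
KKKKB
KKKKK
KKKWW
After op 4 paint(0,0,G):
GKKKK
KKKKK
KKKKB
KKKKK
KKKWW
After op 5 paint(1,2,K):
GKKKK
KKKKK
KKKKB
KKKKK
KKKWW
After op 6 fill(2,1,K) [0 cells changed]:
GKKKK
KKKKK
KKKKB
KKKKK
KKKWW
After op 7 paint(4,0,G):
GKKKK
KKKKK
KKKKB
KKKKK
GKKWW

Answer: GKKKK
KKKKK
KKKKB
KKKKK
GKKWW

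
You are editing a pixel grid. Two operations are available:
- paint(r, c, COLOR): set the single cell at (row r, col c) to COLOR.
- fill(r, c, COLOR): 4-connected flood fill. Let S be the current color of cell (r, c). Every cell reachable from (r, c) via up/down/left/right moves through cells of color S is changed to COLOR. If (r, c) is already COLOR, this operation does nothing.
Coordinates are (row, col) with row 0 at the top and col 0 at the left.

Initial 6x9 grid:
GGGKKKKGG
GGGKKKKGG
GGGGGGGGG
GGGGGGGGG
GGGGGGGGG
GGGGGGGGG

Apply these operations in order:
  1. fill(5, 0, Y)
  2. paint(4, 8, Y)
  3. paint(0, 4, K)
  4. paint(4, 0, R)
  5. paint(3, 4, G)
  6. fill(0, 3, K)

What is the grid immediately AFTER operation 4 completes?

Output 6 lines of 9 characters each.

Answer: YYYKKKKYY
YYYKKKKYY
YYYYYYYYY
YYYYYYYYY
RYYYYYYYY
YYYYYYYYY

Derivation:
After op 1 fill(5,0,Y) [46 cells changed]:
YYYKKKKYY
YYYKKKKYY
YYYYYYYYY
YYYYYYYYY
YYYYYYYYY
YYYYYYYYY
After op 2 paint(4,8,Y):
YYYKKKKYY
YYYKKKKYY
YYYYYYYYY
YYYYYYYYY
YYYYYYYYY
YYYYYYYYY
After op 3 paint(0,4,K):
YYYKKKKYY
YYYKKKKYY
YYYYYYYYY
YYYYYYYYY
YYYYYYYYY
YYYYYYYYY
After op 4 paint(4,0,R):
YYYKKKKYY
YYYKKKKYY
YYYYYYYYY
YYYYYYYYY
RYYYYYYYY
YYYYYYYYY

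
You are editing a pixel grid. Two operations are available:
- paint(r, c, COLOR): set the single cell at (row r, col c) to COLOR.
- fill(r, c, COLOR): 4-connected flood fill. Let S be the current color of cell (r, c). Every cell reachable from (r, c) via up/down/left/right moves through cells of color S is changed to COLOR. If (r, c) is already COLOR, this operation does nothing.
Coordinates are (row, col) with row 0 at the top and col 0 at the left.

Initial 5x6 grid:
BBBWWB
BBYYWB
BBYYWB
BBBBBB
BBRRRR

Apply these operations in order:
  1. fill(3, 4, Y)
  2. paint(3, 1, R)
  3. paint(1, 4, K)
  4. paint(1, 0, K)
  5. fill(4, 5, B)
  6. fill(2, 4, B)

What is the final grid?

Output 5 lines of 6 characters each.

After op 1 fill(3,4,Y) [18 cells changed]:
YYYWWY
YYYYWY
YYYYWY
YYYYYY
YYRRRR
After op 2 paint(3,1,R):
YYYWWY
YYYYWY
YYYYWY
YRYYYY
YYRRRR
After op 3 paint(1,4,K):
YYYWWY
YYYYKY
YYYYWY
YRYYYY
YYRRRR
After op 4 paint(1,0,K):
YYYWWY
KYYYKY
YYYYWY
YRYYYY
YYRRRR
After op 5 fill(4,5,B) [4 cells changed]:
YYYWWY
KYYYKY
YYYYWY
YRYYYY
YYBBBB
After op 6 fill(2,4,B) [1 cells changed]:
YYYWWY
KYYYKY
YYYYBY
YRYYYY
YYBBBB

Answer: YYYWWY
KYYYKY
YYYYBY
YRYYYY
YYBBBB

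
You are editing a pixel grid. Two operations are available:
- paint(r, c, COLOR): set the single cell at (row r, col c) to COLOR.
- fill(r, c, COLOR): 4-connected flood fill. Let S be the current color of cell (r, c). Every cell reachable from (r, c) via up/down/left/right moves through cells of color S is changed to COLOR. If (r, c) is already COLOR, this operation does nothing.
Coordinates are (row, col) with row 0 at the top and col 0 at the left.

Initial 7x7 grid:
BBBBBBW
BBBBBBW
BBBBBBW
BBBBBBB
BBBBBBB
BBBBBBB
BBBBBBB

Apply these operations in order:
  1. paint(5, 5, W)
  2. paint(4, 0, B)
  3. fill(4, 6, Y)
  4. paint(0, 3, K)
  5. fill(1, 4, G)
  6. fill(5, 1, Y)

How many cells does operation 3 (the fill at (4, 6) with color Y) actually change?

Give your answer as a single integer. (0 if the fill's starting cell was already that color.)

Answer: 45

Derivation:
After op 1 paint(5,5,W):
BBBBBBW
BBBBBBW
BBBBBBW
BBBBBBB
BBBBBBB
BBBBBWB
BBBBBBB
After op 2 paint(4,0,B):
BBBBBBW
BBBBBBW
BBBBBBW
BBBBBBB
BBBBBBB
BBBBBWB
BBBBBBB
After op 3 fill(4,6,Y) [45 cells changed]:
YYYYYYW
YYYYYYW
YYYYYYW
YYYYYYY
YYYYYYY
YYYYYWY
YYYYYYY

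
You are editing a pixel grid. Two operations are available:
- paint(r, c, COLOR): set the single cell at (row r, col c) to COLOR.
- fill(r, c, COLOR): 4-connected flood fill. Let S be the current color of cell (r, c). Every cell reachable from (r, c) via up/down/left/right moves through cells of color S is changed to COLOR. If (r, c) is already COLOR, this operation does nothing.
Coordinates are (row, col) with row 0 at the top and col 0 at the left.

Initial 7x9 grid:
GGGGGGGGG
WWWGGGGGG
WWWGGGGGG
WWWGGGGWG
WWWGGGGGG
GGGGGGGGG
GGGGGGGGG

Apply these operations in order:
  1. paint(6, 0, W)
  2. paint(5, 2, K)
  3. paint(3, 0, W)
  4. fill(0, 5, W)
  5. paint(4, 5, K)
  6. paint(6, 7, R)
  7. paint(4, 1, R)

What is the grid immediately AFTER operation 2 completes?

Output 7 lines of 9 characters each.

After op 1 paint(6,0,W):
GGGGGGGGG
WWWGGGGGG
WWWGGGGGG
WWWGGGGWG
WWWGGGGGG
GGGGGGGGG
WGGGGGGGG
After op 2 paint(5,2,K):
GGGGGGGGG
WWWGGGGGG
WWWGGGGGG
WWWGGGGWG
WWWGGGGGG
GGKGGGGGG
WGGGGGGGG

Answer: GGGGGGGGG
WWWGGGGGG
WWWGGGGGG
WWWGGGGWG
WWWGGGGGG
GGKGGGGGG
WGGGGGGGG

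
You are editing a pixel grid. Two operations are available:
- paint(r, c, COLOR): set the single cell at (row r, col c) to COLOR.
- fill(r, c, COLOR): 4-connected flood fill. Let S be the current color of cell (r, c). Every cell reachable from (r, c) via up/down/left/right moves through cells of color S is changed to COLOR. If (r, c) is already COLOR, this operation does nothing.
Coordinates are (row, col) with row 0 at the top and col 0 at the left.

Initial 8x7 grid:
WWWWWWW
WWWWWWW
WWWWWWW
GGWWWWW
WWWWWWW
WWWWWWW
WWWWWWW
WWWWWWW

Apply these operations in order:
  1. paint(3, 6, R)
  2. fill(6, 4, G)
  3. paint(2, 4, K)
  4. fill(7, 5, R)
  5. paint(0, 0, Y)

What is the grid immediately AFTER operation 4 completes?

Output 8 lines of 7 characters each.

After op 1 paint(3,6,R):
WWWWWWW
WWWWWWW
WWWWWWW
GGWWWWR
WWWWWWW
WWWWWWW
WWWWWWW
WWWWWWW
After op 2 fill(6,4,G) [53 cells changed]:
GGGGGGG
GGGGGGG
GGGGGGG
GGGGGGR
GGGGGGG
GGGGGGG
GGGGGGG
GGGGGGG
After op 3 paint(2,4,K):
GGGGGGG
GGGGGGG
GGGGKGG
GGGGGGR
GGGGGGG
GGGGGGG
GGGGGGG
GGGGGGG
After op 4 fill(7,5,R) [54 cells changed]:
RRRRRRR
RRRRRRR
RRRRKRR
RRRRRRR
RRRRRRR
RRRRRRR
RRRRRRR
RRRRRRR

Answer: RRRRRRR
RRRRRRR
RRRRKRR
RRRRRRR
RRRRRRR
RRRRRRR
RRRRRRR
RRRRRRR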